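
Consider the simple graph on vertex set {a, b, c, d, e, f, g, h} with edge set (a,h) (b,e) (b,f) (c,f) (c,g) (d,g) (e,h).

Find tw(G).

1

A width-1 tree decomposition is:
Bags: B1 = {a, h}  B2 = {e, h}  B3 = {b, e}  B4 = {b, f}  B5 = {c, f}  B6 = {c, g}  B7 = {d, g}
Tree: B1–B2, B2–B3, B3–B4, B4–B5, B5–B6, B6–B7
Each bag holds 2 vertices, so the decomposition has width 1, which upper-bounds the treewidth. Since G has at least one edge (e.g. a–h), it is not an edgeless graph, so tw(G) ≥ 1. The upper and lower bounds meet at 1, so that is the treewidth.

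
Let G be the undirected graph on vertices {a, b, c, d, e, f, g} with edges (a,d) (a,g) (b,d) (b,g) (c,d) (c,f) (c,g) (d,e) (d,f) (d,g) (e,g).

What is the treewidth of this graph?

2

A width-2 tree decomposition is:
Bags: B1 = {a, d, g}  B2 = {d, e, g}  B3 = {b, d, g}  B4 = {c, d, g}  B5 = {c, d, f}
Tree: B1–B2, B1–B3, B2–B4, B4–B5
Every bag has size at most 3, so the width is 3 − 1 = 2 and tw(G) ≤ 2. On the other hand G contains the 3-clique {d, e, g}. A clique must lie in a single bag of any decomposition, so no decomposition can have width below 2. Therefore the treewidth is 2.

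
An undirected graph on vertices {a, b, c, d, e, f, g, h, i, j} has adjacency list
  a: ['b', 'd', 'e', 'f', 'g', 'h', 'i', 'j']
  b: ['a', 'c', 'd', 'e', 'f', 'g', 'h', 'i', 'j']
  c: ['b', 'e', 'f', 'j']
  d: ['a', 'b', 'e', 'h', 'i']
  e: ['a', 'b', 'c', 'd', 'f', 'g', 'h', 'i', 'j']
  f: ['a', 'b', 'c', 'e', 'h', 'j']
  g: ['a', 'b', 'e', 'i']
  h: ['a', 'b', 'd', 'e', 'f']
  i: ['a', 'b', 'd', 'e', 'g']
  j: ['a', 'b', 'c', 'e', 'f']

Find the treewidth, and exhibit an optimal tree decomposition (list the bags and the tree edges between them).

The largest bag has 5 vertices, giving width 4; this decomposition certifies tw(G) ≤ 4. On the other hand G contains the 5-clique {b, c, e, f, j}. A clique must lie in a single bag of any decomposition, so no decomposition can have width below 4. Therefore the treewidth is 4.

Treewidth 4.
Bags: B1 = {a, b, d, e, h}  B2 = {a, b, e, f, h}  B3 = {a, b, e, f, j}  B4 = {a, b, d, e, i}  B5 = {a, b, e, g, i}  B6 = {b, c, e, f, j}
Tree: B1–B2, B2–B3, B1–B4, B4–B5, B3–B6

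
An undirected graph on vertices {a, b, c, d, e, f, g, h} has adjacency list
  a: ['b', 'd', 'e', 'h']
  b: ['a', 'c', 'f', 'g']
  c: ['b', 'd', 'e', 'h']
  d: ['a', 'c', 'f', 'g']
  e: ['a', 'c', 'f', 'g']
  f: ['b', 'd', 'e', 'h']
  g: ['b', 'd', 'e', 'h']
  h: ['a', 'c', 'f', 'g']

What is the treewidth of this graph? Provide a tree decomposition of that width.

Every bag has size at most 5, so the width is 5 − 1 = 4 and tw(G) ≤ 4. For the lower bound: the 5 vertex sets {d,g}, {c,h}, {a,b}, {e}, {f} are disjoint, each induces a connected subgraph, and every pair is joined by at least one edge of G. Contracting each set to a single vertex therefore yields K_{5} as a minor, and since treewidth is minor-monotone, tw(G) ≥ tw(K_{5}) = 4. Hence tw(G) = 4 exactly.

Treewidth 4.
Bags: B1 = {b, d, e, g, h}  B2 = {b, c, d, e, h}  B3 = {a, b, d, e, h}  B4 = {b, d, e, f, h}
Tree: B1–B2, B2–B3, B3–B4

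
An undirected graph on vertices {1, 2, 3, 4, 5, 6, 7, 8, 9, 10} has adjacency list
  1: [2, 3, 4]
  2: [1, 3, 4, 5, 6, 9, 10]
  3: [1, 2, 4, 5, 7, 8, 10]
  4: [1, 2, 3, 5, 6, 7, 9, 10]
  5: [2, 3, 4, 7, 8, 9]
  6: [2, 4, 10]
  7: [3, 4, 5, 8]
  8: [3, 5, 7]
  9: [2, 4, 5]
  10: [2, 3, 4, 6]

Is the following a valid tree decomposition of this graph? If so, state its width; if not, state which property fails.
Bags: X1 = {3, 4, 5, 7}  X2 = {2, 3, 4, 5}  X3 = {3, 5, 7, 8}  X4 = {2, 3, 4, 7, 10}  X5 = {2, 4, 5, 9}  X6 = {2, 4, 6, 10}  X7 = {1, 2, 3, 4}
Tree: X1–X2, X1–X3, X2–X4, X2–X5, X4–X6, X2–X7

A tree decomposition must satisfy three properties: every vertex lies in some bag; for every edge, both endpoints lie together in some bag; and for every vertex, the bags containing it form a connected subtree. Here bags containing vertex 7 are not connected in the tree, so the decomposition is invalid.

No — bags containing vertex 7 are not connected in the tree.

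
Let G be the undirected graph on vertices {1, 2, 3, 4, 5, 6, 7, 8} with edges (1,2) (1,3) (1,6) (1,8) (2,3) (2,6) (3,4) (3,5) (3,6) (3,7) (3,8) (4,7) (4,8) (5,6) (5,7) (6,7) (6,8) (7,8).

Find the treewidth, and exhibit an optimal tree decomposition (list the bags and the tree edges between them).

Treewidth 3.
One optimal decomposition is:
Bags: B1 = {3, 5, 6, 7}  B2 = {3, 6, 7, 8}  B3 = {1, 3, 6, 8}  B4 = {3, 4, 7, 8}  B5 = {1, 2, 3, 6}
Tree: B1–B2, B2–B3, B2–B4, B3–B5

Every bag has size at most 4, so the width is 4 − 1 = 3 and tw(G) ≤ 3. On the other hand G contains the 4-clique {3, 4, 7, 8}. A clique must lie in a single bag of any decomposition, so no decomposition can have width below 3. The upper and lower bounds meet at 3, so that is the treewidth.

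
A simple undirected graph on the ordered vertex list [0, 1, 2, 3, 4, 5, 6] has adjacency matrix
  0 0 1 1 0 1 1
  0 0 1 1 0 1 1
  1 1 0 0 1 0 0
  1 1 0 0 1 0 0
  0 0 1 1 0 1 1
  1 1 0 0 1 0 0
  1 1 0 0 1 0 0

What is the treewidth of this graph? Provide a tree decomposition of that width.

Each bag holds 4 vertices, so the decomposition has width 3, which upper-bounds the treewidth. For the lower bound: the 4 vertex sets {0,2}, {3,4}, {1}, {6} are disjoint, each induces a connected subgraph, and every pair is joined by at least one edge of G. Contracting each set to a single vertex therefore yields K_{4} as a minor, and since treewidth is minor-monotone, tw(G) ≥ tw(K_{4}) = 3. Hence tw(G) = 3 exactly.

Treewidth 3.
One such decomposition:
Bags: B1 = {0, 1, 2, 4}  B2 = {0, 1, 3, 4}  B3 = {0, 1, 4, 6}  B4 = {0, 1, 4, 5}
Tree: B1–B2, B2–B3, B3–B4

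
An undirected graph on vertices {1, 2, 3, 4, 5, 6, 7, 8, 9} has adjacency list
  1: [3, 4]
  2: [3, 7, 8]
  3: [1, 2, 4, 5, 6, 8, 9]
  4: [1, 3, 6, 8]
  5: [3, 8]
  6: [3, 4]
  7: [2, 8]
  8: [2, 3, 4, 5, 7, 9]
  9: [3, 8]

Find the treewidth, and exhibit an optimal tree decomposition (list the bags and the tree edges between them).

Treewidth 2.
One such decomposition:
Bags: B1 = {1, 3, 4}  B2 = {3, 4, 8}  B3 = {3, 4, 6}  B4 = {3, 5, 8}  B5 = {2, 3, 8}  B6 = {2, 7, 8}  B7 = {3, 8, 9}
Tree: B1–B2, B1–B3, B2–B4, B4–B5, B5–B6, B2–B7

Each bag holds 3 vertices, so the decomposition has width 2, which upper-bounds the treewidth. On the other hand G contains the 3-clique {3, 8, 9}. A clique must lie in a single bag of any decomposition, so no decomposition can have width below 2. The upper and lower bounds meet at 2, so that is the treewidth.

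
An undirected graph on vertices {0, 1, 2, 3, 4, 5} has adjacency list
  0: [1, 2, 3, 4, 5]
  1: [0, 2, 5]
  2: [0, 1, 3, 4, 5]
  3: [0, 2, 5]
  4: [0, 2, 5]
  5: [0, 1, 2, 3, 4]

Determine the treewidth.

A width-3 tree decomposition is:
Bags: B1 = {0, 2, 4, 5}  B2 = {0, 2, 3, 5}  B3 = {0, 1, 2, 5}
Tree: B1–B2, B1–B3
Each bag holds 4 vertices, so the decomposition has width 3, which upper-bounds the treewidth. Conversely, {0, 1, 2, 5} is a clique of size 4, and the vertices of any clique must share a bag in every tree decomposition; so some bag has ≥ 4 vertices and tw(G) ≥ 3. Hence tw(G) = 3 exactly.

3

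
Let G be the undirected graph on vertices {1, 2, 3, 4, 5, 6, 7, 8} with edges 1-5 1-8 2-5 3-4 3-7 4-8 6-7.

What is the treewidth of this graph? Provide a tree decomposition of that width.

Treewidth 1.
Bags: B1 = {6, 7}  B2 = {3, 7}  B3 = {3, 4}  B4 = {4, 8}  B5 = {1, 8}  B6 = {1, 5}  B7 = {2, 5}
Tree: B1–B2, B2–B3, B3–B4, B4–B5, B5–B6, B6–B7

The largest bag has 2 vertices, giving width 1; this decomposition certifies tw(G) ≤ 1. Any graph with an edge has treewidth ≥ 1, and G has the edge 6–7. Therefore the treewidth is 1.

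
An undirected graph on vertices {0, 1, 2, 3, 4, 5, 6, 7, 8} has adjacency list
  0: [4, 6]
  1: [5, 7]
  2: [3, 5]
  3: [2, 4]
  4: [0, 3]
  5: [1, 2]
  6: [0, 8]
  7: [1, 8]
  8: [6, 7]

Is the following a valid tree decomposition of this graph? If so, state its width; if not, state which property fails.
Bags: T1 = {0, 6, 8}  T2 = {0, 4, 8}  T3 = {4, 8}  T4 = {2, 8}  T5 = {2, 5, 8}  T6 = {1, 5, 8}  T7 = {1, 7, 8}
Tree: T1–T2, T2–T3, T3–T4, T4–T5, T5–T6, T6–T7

A tree decomposition must satisfy three properties: every vertex lies in some bag; for every edge, both endpoints lie together in some bag; and for every vertex, the bags containing it form a connected subtree. Here vertex 3 appears in no bag, so the decomposition is invalid.

No — vertex 3 appears in no bag.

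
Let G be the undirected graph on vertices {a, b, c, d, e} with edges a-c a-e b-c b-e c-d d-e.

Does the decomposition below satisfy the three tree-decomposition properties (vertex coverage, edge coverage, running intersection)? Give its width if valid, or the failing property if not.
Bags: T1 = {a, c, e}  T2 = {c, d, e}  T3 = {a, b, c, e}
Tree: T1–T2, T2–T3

A tree decomposition must satisfy three properties: every vertex lies in some bag; for every edge, both endpoints lie together in some bag; and for every vertex, the bags containing it form a connected subtree. Here bags containing vertex a are not connected in the tree, so the decomposition is invalid.

No — bags containing vertex a are not connected in the tree.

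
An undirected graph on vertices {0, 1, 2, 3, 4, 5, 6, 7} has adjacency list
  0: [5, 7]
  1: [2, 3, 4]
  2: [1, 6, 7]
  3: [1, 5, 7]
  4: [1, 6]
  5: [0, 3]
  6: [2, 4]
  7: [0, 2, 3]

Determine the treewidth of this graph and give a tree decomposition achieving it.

Each bag holds 3 vertices, so the decomposition has width 2, which upper-bounds the treewidth. Since 4–6–2–1–4 is a cycle in G, G is not acyclic. Forests are exactly the graphs of treewidth ≤ 1, so tw(G) ≥ 2. The upper and lower bounds meet at 2, so that is the treewidth.

Treewidth 2.
One such decomposition:
Bags: B1 = {1, 4, 6}  B2 = {1, 2, 6}  B3 = {1, 2, 3}  B4 = {2, 3, 7}  B5 = {3, 5, 7}  B6 = {0, 5, 7}
Tree: B1–B2, B2–B3, B3–B4, B4–B5, B5–B6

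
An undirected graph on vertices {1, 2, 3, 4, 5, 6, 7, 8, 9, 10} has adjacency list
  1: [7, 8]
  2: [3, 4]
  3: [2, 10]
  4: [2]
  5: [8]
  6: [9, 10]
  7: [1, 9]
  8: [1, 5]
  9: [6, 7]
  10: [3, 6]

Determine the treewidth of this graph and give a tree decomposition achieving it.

Treewidth 1.
One such decomposition:
Bags: B1 = {2, 4}  B2 = {2, 3}  B3 = {3, 10}  B4 = {6, 10}  B5 = {6, 9}  B6 = {7, 9}  B7 = {1, 7}  B8 = {1, 8}  B9 = {5, 8}
Tree: B1–B2, B2–B3, B3–B4, B4–B5, B5–B6, B6–B7, B7–B8, B8–B9

Each bag holds 2 vertices, so the decomposition has width 1, which upper-bounds the treewidth. Since G has at least one edge (e.g. 4–2), it is not an edgeless graph, so tw(G) ≥ 1. Combining the bounds, tw(G) = 1.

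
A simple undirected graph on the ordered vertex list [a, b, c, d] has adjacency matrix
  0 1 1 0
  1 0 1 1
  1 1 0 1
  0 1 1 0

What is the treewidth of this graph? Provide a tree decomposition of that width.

Treewidth 2.
Bags: B1 = {b, c, d}  B2 = {a, b, c}
Tree: B1–B2

Every bag has size at most 3, so the width is 3 − 1 = 2 and tw(G) ≤ 2. On the other hand G contains the 3-clique {b, c, d}. A clique must lie in a single bag of any decomposition, so no decomposition can have width below 2. Therefore the treewidth is 2.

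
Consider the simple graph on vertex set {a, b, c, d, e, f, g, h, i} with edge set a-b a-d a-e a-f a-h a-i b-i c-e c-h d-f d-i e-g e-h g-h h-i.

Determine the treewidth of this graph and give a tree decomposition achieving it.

Treewidth 2.
Bags: B1 = {a, e, h}  B2 = {a, h, i}  B3 = {c, e, h}  B4 = {a, d, i}  B5 = {a, d, f}  B6 = {a, b, i}  B7 = {e, g, h}
Tree: B1–B2, B1–B3, B2–B4, B4–B5, B4–B6, B1–B7

The largest bag has 3 vertices, giving width 2; this decomposition certifies tw(G) ≤ 2. On the other hand G contains the 3-clique {e, g, h}. A clique must lie in a single bag of any decomposition, so no decomposition can have width below 2. Combining the bounds, tw(G) = 2.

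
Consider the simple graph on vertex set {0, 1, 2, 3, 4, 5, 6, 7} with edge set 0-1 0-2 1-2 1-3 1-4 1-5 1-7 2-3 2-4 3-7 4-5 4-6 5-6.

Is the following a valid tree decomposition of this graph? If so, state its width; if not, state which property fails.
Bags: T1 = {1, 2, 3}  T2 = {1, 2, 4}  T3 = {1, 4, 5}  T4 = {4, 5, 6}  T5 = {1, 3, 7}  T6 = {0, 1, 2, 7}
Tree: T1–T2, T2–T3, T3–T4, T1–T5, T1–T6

A tree decomposition must satisfy three properties: every vertex lies in some bag; for every edge, both endpoints lie together in some bag; and for every vertex, the bags containing it form a connected subtree. Here bags containing vertex 7 are not connected in the tree, so the decomposition is invalid.

No — bags containing vertex 7 are not connected in the tree.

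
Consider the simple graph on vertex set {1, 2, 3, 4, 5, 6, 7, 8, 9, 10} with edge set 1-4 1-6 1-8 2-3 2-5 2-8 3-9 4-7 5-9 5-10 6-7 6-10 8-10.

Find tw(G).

A width-2 tree decomposition is:
Bags: B1 = {3, 5, 9}  B2 = {2, 3, 5}  B3 = {2, 5, 10}  B4 = {2, 8, 10}  B5 = {6, 8, 10}  B6 = {1, 6, 8}  B7 = {1, 6, 7}  B8 = {1, 4, 7}
Tree: B1–B2, B2–B3, B3–B4, B4–B5, B5–B6, B6–B7, B7–B8
Each bag holds 3 vertices, so the decomposition has width 2, which upper-bounds the treewidth. For the lower bound, G contains the cycle 9–3–2–5–9, so G is not a forest; only forests have treewidth ≤ 1, hence tw(G) ≥ 2. Therefore the treewidth is 2.

2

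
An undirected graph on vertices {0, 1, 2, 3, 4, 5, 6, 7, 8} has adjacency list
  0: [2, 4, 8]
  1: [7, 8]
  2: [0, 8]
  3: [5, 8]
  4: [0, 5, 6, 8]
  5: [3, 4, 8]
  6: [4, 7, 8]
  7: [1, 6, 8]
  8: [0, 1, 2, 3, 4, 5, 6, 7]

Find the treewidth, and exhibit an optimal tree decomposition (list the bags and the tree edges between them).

Treewidth 2.
One optimal decomposition is:
Bags: B1 = {4, 5, 8}  B2 = {3, 5, 8}  B3 = {4, 6, 8}  B4 = {6, 7, 8}  B5 = {1, 7, 8}  B6 = {0, 4, 8}  B7 = {0, 2, 8}
Tree: B1–B2, B1–B3, B3–B4, B4–B5, B3–B6, B6–B7

Every bag has size at most 3, so the width is 3 − 1 = 2 and tw(G) ≤ 2. Conversely, {1, 7, 8} is a clique of size 3, and the vertices of any clique must share a bag in every tree decomposition; so some bag has ≥ 3 vertices and tw(G) ≥ 2. Combining the bounds, tw(G) = 2.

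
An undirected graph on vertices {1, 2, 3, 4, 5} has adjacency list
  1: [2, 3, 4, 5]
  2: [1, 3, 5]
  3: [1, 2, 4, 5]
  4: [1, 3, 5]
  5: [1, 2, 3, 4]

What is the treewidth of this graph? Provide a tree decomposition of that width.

Treewidth 3.
One optimal decomposition is:
Bags: B1 = {1, 2, 3, 5}  B2 = {1, 3, 4, 5}
Tree: B1–B2

Each bag holds 4 vertices, so the decomposition has width 3, which upper-bounds the treewidth. Conversely, {1, 2, 3, 5} is a clique of size 4, and the vertices of any clique must share a bag in every tree decomposition; so some bag has ≥ 4 vertices and tw(G) ≥ 3. Hence tw(G) = 3 exactly.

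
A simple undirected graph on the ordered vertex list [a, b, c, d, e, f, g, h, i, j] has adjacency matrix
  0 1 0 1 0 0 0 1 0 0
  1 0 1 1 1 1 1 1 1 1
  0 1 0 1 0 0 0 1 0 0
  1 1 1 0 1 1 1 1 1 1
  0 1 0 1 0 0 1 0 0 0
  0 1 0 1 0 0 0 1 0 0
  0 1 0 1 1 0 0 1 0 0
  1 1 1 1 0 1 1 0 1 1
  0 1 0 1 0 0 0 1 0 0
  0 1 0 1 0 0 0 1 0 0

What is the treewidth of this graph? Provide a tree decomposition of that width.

The largest bag has 4 vertices, giving width 3; this decomposition certifies tw(G) ≤ 3. Conversely, {b, d, e, g} is a clique of size 4, and the vertices of any clique must share a bag in every tree decomposition; so some bag has ≥ 4 vertices and tw(G) ≥ 3. Hence tw(G) = 3 exactly.

Treewidth 3.
One such decomposition:
Bags: B1 = {b, d, f, h}  B2 = {b, d, g, h}  B3 = {b, d, h, j}  B4 = {b, d, e, g}  B5 = {b, d, h, i}  B6 = {a, b, d, h}  B7 = {b, c, d, h}
Tree: B1–B2, B2–B3, B2–B4, B3–B5, B3–B6, B3–B7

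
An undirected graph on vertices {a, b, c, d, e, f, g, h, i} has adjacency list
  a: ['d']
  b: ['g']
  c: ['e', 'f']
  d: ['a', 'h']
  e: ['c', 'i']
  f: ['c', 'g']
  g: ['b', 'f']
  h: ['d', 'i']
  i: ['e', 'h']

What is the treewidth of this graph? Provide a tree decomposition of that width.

Treewidth 1.
One such decomposition:
Bags: B1 = {b, g}  B2 = {f, g}  B3 = {c, f}  B4 = {c, e}  B5 = {e, i}  B6 = {h, i}  B7 = {d, h}  B8 = {a, d}
Tree: B1–B2, B2–B3, B3–B4, B4–B5, B5–B6, B6–B7, B7–B8

Each bag holds 2 vertices, so the decomposition has width 1, which upper-bounds the treewidth. Since G has at least one edge (e.g. b–g), it is not an edgeless graph, so tw(G) ≥ 1. The upper and lower bounds meet at 1, so that is the treewidth.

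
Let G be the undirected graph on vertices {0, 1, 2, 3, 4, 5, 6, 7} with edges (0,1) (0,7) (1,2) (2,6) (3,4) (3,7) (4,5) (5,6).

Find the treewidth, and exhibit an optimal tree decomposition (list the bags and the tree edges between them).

Every bag has size at most 3, so the width is 3 − 1 = 2 and tw(G) ≤ 2. Since 7–0–1–2–6–5–4–3–7 is a cycle in G, G is not acyclic. Forests are exactly the graphs of treewidth ≤ 1, so tw(G) ≥ 2. The upper and lower bounds meet at 2, so that is the treewidth.

Treewidth 2.
Bags: B1 = {0, 1, 7}  B2 = {1, 2, 7}  B3 = {2, 6, 7}  B4 = {5, 6, 7}  B5 = {4, 5, 7}  B6 = {3, 4, 7}
Tree: B1–B2, B2–B3, B3–B4, B4–B5, B5–B6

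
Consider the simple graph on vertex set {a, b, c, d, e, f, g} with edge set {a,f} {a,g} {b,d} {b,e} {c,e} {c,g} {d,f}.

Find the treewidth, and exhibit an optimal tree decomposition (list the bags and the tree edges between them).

Treewidth 2.
One such decomposition:
Bags: B1 = {a, c, g}  B2 = {a, c, f}  B3 = {c, d, f}  B4 = {b, c, d}  B5 = {b, c, e}
Tree: B1–B2, B2–B3, B3–B4, B4–B5

Each bag holds 3 vertices, so the decomposition has width 2, which upper-bounds the treewidth. The edges c–g–a–f–d–b–e–c form a cycle, so G is not a tree and its treewidth is at least 2. Hence tw(G) = 2 exactly.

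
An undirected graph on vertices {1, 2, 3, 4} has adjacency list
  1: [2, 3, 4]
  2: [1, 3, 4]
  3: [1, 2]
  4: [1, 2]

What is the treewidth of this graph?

2

A width-2 tree decomposition is:
Bags: B1 = {1, 2, 3}  B2 = {1, 2, 4}
Tree: B1–B2
Each bag holds 3 vertices, so the decomposition has width 2, which upper-bounds the treewidth. On the other hand G contains the 3-clique {1, 2, 3}. A clique must lie in a single bag of any decomposition, so no decomposition can have width below 2. Therefore the treewidth is 2.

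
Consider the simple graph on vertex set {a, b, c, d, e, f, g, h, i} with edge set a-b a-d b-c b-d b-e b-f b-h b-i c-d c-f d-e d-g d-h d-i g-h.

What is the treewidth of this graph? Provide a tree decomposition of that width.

Treewidth 2.
One optimal decomposition is:
Bags: B1 = {b, d, i}  B2 = {b, c, d}  B3 = {b, c, f}  B4 = {b, d, h}  B5 = {b, d, e}  B6 = {d, g, h}  B7 = {a, b, d}
Tree: B1–B2, B2–B3, B2–B4, B1–B5, B4–B6, B4–B7

The largest bag has 3 vertices, giving width 2; this decomposition certifies tw(G) ≤ 2. For the lower bound, the 3 vertices {d, g, h} are pairwise adjacent, and any tree decomposition puts a clique entirely inside one bag — forcing width ≥ 2. The upper and lower bounds meet at 2, so that is the treewidth.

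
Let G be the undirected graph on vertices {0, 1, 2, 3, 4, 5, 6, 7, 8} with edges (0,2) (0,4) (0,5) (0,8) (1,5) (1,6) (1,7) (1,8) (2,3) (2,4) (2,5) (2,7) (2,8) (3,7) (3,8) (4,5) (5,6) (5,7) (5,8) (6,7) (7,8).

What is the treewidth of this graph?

3

A width-3 tree decomposition is:
Bags: B1 = {2, 5, 7, 8}  B2 = {1, 5, 7, 8}  B3 = {0, 2, 5, 8}  B4 = {0, 2, 4, 5}  B5 = {2, 3, 7, 8}  B6 = {1, 5, 6, 7}
Tree: B1–B2, B1–B3, B3–B4, B1–B5, B2–B6
The largest bag has 4 vertices, giving width 3; this decomposition certifies tw(G) ≤ 3. Conversely, {2, 3, 7, 8} is a clique of size 4, and the vertices of any clique must share a bag in every tree decomposition; so some bag has ≥ 4 vertices and tw(G) ≥ 3. The upper and lower bounds meet at 3, so that is the treewidth.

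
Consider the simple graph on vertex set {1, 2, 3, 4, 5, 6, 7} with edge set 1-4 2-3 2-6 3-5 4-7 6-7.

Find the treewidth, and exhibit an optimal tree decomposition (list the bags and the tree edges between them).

The largest bag has 2 vertices, giving width 1; this decomposition certifies tw(G) ≤ 1. Any graph with an edge has treewidth ≥ 1, and G has the edge 5–3. The upper and lower bounds meet at 1, so that is the treewidth.

Treewidth 1.
Bags: B1 = {3, 5}  B2 = {2, 3}  B3 = {2, 6}  B4 = {6, 7}  B5 = {4, 7}  B6 = {1, 4}
Tree: B1–B2, B2–B3, B3–B4, B4–B5, B5–B6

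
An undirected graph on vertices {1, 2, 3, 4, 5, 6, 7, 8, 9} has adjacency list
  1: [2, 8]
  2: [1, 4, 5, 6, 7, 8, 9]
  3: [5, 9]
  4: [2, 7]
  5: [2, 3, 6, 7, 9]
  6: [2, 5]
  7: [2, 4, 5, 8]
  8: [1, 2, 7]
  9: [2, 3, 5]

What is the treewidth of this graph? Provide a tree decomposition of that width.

Treewidth 2.
Bags: B1 = {2, 5, 7}  B2 = {2, 7, 8}  B3 = {2, 5, 9}  B4 = {2, 4, 7}  B5 = {2, 5, 6}  B6 = {1, 2, 8}  B7 = {3, 5, 9}
Tree: B1–B2, B1–B3, B2–B4, B3–B5, B2–B6, B3–B7

Each bag holds 3 vertices, so the decomposition has width 2, which upper-bounds the treewidth. Conversely, {1, 2, 8} is a clique of size 3, and the vertices of any clique must share a bag in every tree decomposition; so some bag has ≥ 3 vertices and tw(G) ≥ 2. Therefore the treewidth is 2.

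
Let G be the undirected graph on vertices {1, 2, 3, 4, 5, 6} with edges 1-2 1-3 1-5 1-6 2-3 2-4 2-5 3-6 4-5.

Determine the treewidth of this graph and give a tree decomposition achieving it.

Every bag has size at most 3, so the width is 3 − 1 = 2 and tw(G) ≤ 2. For the lower bound, the 3 vertices {1, 2, 3} are pairwise adjacent, and any tree decomposition puts a clique entirely inside one bag — forcing width ≥ 2. Therefore the treewidth is 2.

Treewidth 2.
One such decomposition:
Bags: B1 = {2, 4, 5}  B2 = {1, 2, 5}  B3 = {1, 2, 3}  B4 = {1, 3, 6}
Tree: B1–B2, B2–B3, B3–B4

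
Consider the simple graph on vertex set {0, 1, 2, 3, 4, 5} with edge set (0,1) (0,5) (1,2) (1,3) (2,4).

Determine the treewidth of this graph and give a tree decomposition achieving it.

Treewidth 1.
One such decomposition:
Bags: B1 = {0, 1}  B2 = {0, 5}  B3 = {1, 2}  B4 = {1, 3}  B5 = {2, 4}
Tree: B1–B2, B1–B3, B3–B4, B3–B5

Each bag holds 2 vertices, so the decomposition has width 1, which upper-bounds the treewidth. Any graph with an edge has treewidth ≥ 1, and G has the edge 1–0. The upper and lower bounds meet at 1, so that is the treewidth.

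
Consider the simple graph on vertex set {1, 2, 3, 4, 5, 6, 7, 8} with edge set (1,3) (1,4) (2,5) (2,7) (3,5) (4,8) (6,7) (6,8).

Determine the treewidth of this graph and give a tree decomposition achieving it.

Every bag has size at most 3, so the width is 3 − 1 = 2 and tw(G) ≤ 2. Since 1–4–8–6–7–2–5–3–1 is a cycle in G, G is not acyclic. Forests are exactly the graphs of treewidth ≤ 1, so tw(G) ≥ 2. Therefore the treewidth is 2.

Treewidth 2.
Bags: B1 = {1, 4, 8}  B2 = {1, 6, 8}  B3 = {1, 6, 7}  B4 = {1, 2, 7}  B5 = {1, 2, 5}  B6 = {1, 3, 5}
Tree: B1–B2, B2–B3, B3–B4, B4–B5, B5–B6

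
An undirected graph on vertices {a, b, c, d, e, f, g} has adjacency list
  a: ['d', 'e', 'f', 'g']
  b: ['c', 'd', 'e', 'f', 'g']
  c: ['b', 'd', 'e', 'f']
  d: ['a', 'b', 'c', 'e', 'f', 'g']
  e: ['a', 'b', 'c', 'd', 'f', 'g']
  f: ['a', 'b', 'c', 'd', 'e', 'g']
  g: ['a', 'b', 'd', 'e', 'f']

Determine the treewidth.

A width-4 tree decomposition is:
Bags: B1 = {b, d, e, f, g}  B2 = {b, c, d, e, f}  B3 = {a, d, e, f, g}
Tree: B1–B2, B1–B3
The largest bag has 5 vertices, giving width 4; this decomposition certifies tw(G) ≤ 4. On the other hand G contains the 5-clique {a, d, e, f, g}. A clique must lie in a single bag of any decomposition, so no decomposition can have width below 4. Therefore the treewidth is 4.

4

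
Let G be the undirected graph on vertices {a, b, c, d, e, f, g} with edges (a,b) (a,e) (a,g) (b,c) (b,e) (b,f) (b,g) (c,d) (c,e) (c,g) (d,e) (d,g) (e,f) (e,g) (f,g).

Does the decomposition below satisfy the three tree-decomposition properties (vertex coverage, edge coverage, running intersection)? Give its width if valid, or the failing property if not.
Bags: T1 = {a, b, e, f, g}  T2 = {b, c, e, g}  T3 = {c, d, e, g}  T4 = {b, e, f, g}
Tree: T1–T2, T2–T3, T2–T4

No — bags containing vertex f are not connected in the tree.

A tree decomposition must satisfy three properties: every vertex lies in some bag; for every edge, both endpoints lie together in some bag; and for every vertex, the bags containing it form a connected subtree. Here bags containing vertex f are not connected in the tree, so the decomposition is invalid.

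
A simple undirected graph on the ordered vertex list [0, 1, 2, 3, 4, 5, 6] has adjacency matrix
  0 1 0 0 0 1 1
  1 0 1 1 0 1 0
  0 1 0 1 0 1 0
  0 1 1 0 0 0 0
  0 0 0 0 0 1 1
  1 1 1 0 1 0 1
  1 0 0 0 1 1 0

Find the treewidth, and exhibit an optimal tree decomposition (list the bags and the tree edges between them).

Treewidth 2.
Bags: B1 = {1, 2, 5}  B2 = {0, 1, 5}  B3 = {0, 5, 6}  B4 = {4, 5, 6}  B5 = {1, 2, 3}
Tree: B1–B2, B2–B3, B3–B4, B1–B5

Every bag has size at most 3, so the width is 3 − 1 = 2 and tw(G) ≤ 2. On the other hand G contains the 3-clique {1, 2, 3}. A clique must lie in a single bag of any decomposition, so no decomposition can have width below 2. Combining the bounds, tw(G) = 2.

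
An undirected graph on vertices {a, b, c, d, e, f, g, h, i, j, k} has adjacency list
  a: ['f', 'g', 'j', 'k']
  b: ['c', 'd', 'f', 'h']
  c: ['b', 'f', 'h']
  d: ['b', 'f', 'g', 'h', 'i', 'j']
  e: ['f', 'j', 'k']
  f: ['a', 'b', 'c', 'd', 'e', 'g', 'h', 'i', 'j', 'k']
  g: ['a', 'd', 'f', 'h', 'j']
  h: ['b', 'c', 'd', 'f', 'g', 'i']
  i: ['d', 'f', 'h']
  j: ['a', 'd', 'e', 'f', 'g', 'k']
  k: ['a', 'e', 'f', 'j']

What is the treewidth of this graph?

3

A width-3 tree decomposition is:
Bags: B1 = {d, f, g, j}  B2 = {d, f, g, h}  B3 = {a, f, g, j}  B4 = {a, f, j, k}  B5 = {e, f, j, k}  B6 = {d, f, h, i}  B7 = {b, d, f, h}  B8 = {b, c, f, h}
Tree: B1–B2, B1–B3, B3–B4, B4–B5, B2–B6, B6–B7, B7–B8
Every bag has size at most 4, so the width is 4 − 1 = 3 and tw(G) ≤ 3. On the other hand G contains the 4-clique {d, f, g, j}. A clique must lie in a single bag of any decomposition, so no decomposition can have width below 3. Hence tw(G) = 3 exactly.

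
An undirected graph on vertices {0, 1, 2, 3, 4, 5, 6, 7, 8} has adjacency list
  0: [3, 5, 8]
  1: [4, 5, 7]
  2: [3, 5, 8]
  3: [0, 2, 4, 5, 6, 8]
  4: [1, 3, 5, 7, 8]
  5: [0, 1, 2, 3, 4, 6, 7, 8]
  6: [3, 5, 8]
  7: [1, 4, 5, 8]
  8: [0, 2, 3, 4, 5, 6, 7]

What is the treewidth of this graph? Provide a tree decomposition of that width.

Every bag has size at most 4, so the width is 4 − 1 = 3 and tw(G) ≤ 3. On the other hand G contains the 4-clique {0, 3, 5, 8}. A clique must lie in a single bag of any decomposition, so no decomposition can have width below 3. Hence tw(G) = 3 exactly.

Treewidth 3.
One such decomposition:
Bags: B1 = {3, 4, 5, 8}  B2 = {4, 5, 7, 8}  B3 = {3, 5, 6, 8}  B4 = {2, 3, 5, 8}  B5 = {0, 3, 5, 8}  B6 = {1, 4, 5, 7}
Tree: B1–B2, B1–B3, B3–B4, B1–B5, B2–B6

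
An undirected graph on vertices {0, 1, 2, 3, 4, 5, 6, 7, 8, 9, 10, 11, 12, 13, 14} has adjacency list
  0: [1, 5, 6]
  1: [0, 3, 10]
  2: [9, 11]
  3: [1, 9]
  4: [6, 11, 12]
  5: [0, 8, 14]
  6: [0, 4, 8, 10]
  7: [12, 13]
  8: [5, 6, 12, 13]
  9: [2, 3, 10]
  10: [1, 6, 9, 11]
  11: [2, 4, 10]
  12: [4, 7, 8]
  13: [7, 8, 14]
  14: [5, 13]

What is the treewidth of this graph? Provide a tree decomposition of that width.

The largest bag has 4 vertices, giving width 3; this decomposition certifies tw(G) ≤ 3. For the lower bound: the 4 vertex sets {7,13,14}, {12}, {8}, {0,4,5,6} are disjoint, each induces a connected subgraph, and every pair is joined by at least one edge of G. Contracting each set to a single vertex therefore yields K_{4} as a minor, and since treewidth is minor-monotone, tw(G) ≥ tw(K_{4}) = 3. Combining the bounds, tw(G) = 3.

Treewidth 3.
One such decomposition:
Bags: B1 = {7, 12, 13, 14}  B2 = {8, 12, 13, 14}  B3 = {5, 8, 12, 14}  B4 = {4, 5, 8, 12}  B5 = {4, 5, 6, 8}  B6 = {0, 4, 5, 6}  B7 = {0, 4, 6, 11}  B8 = {0, 6, 10, 11}  B9 = {0, 1, 10, 11}  B10 = {1, 2, 10, 11}  B11 = {1, 2, 9, 10}  B12 = {1, 2, 3, 9}
Tree: B1–B2, B2–B3, B3–B4, B4–B5, B5–B6, B6–B7, B7–B8, B8–B9, B9–B10, B10–B11, B11–B12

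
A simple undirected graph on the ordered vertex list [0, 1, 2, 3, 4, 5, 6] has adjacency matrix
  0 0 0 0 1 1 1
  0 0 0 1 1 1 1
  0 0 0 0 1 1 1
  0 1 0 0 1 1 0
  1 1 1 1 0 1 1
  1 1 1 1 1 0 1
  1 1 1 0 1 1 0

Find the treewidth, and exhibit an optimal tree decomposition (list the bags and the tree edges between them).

Every bag has size at most 4, so the width is 4 − 1 = 3 and tw(G) ≤ 3. Conversely, {1, 3, 4, 5} is a clique of size 4, and the vertices of any clique must share a bag in every tree decomposition; so some bag has ≥ 4 vertices and tw(G) ≥ 3. Hence tw(G) = 3 exactly.

Treewidth 3.
Bags: B1 = {2, 4, 5, 6}  B2 = {1, 4, 5, 6}  B3 = {1, 3, 4, 5}  B4 = {0, 4, 5, 6}
Tree: B1–B2, B2–B3, B1–B4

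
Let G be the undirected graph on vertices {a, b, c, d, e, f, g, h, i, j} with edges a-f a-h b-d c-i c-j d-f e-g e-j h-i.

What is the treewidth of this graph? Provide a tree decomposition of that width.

The largest bag has 2 vertices, giving width 1; this decomposition certifies tw(G) ≤ 1. Since G has at least one edge (e.g. g–e), it is not an edgeless graph, so tw(G) ≥ 1. Combining the bounds, tw(G) = 1.

Treewidth 1.
One such decomposition:
Bags: B1 = {e, g}  B2 = {e, j}  B3 = {c, j}  B4 = {c, i}  B5 = {h, i}  B6 = {a, h}  B7 = {a, f}  B8 = {d, f}  B9 = {b, d}
Tree: B1–B2, B2–B3, B3–B4, B4–B5, B5–B6, B6–B7, B7–B8, B8–B9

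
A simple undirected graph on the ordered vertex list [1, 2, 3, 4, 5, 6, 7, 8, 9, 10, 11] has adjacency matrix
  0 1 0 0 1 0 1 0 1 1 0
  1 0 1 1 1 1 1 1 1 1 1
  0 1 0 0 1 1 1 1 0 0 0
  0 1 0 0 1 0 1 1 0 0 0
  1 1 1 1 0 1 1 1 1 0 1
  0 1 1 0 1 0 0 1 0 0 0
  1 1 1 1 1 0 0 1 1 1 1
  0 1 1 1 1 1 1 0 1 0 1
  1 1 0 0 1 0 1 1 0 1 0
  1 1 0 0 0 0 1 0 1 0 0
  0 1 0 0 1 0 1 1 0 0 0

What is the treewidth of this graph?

4

A width-4 tree decomposition is:
Bags: B1 = {2, 3, 5, 7, 8}  B2 = {2, 5, 7, 8, 9}  B3 = {2, 5, 7, 8, 11}  B4 = {1, 2, 5, 7, 9}  B5 = {1, 2, 7, 9, 10}  B6 = {2, 4, 5, 7, 8}  B7 = {2, 3, 5, 6, 8}
Tree: B1–B2, B2–B3, B2–B4, B4–B5, B2–B6, B1–B7
Every bag has size at most 5, so the width is 5 − 1 = 4 and tw(G) ≤ 4. For the lower bound, the 5 vertices {1, 2, 7, 9, 10} are pairwise adjacent, and any tree decomposition puts a clique entirely inside one bag — forcing width ≥ 4. Hence tw(G) = 4 exactly.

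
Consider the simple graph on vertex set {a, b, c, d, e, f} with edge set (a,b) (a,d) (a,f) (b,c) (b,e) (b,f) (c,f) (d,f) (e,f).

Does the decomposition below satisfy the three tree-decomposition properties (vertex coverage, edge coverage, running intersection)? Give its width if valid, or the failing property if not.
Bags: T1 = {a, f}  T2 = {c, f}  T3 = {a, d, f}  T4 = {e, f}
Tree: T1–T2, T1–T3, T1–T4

No — vertex b appears in no bag.

A tree decomposition must satisfy three properties: every vertex lies in some bag; for every edge, both endpoints lie together in some bag; and for every vertex, the bags containing it form a connected subtree. Here vertex b appears in no bag, so the decomposition is invalid.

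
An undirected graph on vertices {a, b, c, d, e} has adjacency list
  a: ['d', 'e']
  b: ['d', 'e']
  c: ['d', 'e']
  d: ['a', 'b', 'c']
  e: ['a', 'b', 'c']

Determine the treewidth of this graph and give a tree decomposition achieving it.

Every bag has size at most 3, so the width is 3 − 1 = 2 and tw(G) ≤ 2. For the lower bound, G contains the cycle b–e–a–d–b, so G is not a forest; only forests have treewidth ≤ 1, hence tw(G) ≥ 2. Therefore the treewidth is 2.

Treewidth 2.
Bags: B1 = {b, d, e}  B2 = {a, d, e}  B3 = {c, d, e}
Tree: B1–B2, B2–B3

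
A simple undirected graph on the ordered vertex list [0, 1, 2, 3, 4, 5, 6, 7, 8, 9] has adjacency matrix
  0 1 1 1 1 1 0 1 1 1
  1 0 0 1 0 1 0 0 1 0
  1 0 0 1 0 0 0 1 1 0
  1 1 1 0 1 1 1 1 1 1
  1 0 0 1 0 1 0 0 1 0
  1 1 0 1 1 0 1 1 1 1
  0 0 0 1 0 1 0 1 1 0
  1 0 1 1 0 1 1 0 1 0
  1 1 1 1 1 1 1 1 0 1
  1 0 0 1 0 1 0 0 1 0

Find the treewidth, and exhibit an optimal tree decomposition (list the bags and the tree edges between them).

Every bag has size at most 5, so the width is 5 − 1 = 4 and tw(G) ≤ 4. Conversely, {0, 2, 3, 7, 8} is a clique of size 5, and the vertices of any clique must share a bag in every tree decomposition; so some bag has ≥ 5 vertices and tw(G) ≥ 4. Therefore the treewidth is 4.

Treewidth 4.
Bags: B1 = {0, 2, 3, 7, 8}  B2 = {0, 3, 5, 7, 8}  B3 = {0, 3, 5, 8, 9}  B4 = {0, 3, 4, 5, 8}  B5 = {3, 5, 6, 7, 8}  B6 = {0, 1, 3, 5, 8}
Tree: B1–B2, B2–B3, B2–B4, B2–B5, B4–B6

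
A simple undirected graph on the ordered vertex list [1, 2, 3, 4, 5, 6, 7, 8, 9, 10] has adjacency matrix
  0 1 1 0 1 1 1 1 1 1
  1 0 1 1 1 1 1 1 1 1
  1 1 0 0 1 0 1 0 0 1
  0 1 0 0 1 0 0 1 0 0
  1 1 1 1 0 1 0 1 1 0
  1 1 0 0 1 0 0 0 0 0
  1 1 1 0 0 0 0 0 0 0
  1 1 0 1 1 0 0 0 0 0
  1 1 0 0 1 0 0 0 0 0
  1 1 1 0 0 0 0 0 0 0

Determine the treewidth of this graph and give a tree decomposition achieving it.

The largest bag has 4 vertices, giving width 3; this decomposition certifies tw(G) ≤ 3. For the lower bound, the 4 vertices {1, 2, 3, 10} are pairwise adjacent, and any tree decomposition puts a clique entirely inside one bag — forcing width ≥ 3. Therefore the treewidth is 3.

Treewidth 3.
Bags: B1 = {1, 2, 5, 8}  B2 = {1, 2, 3, 5}  B3 = {1, 2, 3, 10}  B4 = {1, 2, 3, 7}  B5 = {1, 2, 5, 9}  B6 = {2, 4, 5, 8}  B7 = {1, 2, 5, 6}
Tree: B1–B2, B2–B3, B3–B4, B2–B5, B1–B6, B2–B7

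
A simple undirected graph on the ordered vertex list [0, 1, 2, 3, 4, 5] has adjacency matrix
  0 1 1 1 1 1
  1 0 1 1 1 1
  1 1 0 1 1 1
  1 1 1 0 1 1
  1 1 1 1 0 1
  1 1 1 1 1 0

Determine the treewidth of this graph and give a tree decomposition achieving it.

A single bag containing all 6 vertices is trivially a valid decomposition of width 5. On the other hand G contains the 6-clique {0, 1, 2, 3, 4, 5}. A clique must lie in a single bag of any decomposition, so no decomposition can have width below 5. Combining the bounds, tw(G) = 5.

Treewidth 5.
One optimal decomposition is:
Bags: B1 = {0, 1, 2, 3, 4, 5}
Tree: (single bag)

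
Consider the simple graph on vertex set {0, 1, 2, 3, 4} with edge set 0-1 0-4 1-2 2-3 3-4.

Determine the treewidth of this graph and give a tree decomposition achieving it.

Each bag holds 3 vertices, so the decomposition has width 2, which upper-bounds the treewidth. The edges 3–2–1–0–4–3 form a cycle, so G is not a tree and its treewidth is at least 2. Hence tw(G) = 2 exactly.

Treewidth 2.
One such decomposition:
Bags: B1 = {1, 2, 3}  B2 = {0, 1, 3}  B3 = {0, 3, 4}
Tree: B1–B2, B2–B3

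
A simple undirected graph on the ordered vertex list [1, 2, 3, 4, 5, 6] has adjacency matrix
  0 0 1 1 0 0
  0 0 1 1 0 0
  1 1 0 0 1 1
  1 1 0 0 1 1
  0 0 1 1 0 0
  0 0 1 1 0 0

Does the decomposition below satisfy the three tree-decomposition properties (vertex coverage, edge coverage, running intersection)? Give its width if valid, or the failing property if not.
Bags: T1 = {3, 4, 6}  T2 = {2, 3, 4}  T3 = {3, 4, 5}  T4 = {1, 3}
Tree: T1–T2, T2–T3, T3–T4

No — edge (4,1) lies in no bag.

A tree decomposition must satisfy three properties: every vertex lies in some bag; for every edge, both endpoints lie together in some bag; and for every vertex, the bags containing it form a connected subtree. Here edge (4,1) lies in no bag, so the decomposition is invalid.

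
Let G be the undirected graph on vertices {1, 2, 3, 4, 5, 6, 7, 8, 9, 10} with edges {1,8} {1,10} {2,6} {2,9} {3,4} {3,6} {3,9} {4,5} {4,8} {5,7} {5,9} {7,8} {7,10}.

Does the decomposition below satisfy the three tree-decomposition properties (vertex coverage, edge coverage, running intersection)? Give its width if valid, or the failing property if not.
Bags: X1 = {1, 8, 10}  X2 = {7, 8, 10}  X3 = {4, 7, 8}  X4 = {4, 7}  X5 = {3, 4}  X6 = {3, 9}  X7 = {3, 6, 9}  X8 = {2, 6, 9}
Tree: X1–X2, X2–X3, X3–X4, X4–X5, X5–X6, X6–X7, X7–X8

No — vertex 5 appears in no bag.

A tree decomposition must satisfy three properties: every vertex lies in some bag; for every edge, both endpoints lie together in some bag; and for every vertex, the bags containing it form a connected subtree. Here vertex 5 appears in no bag, so the decomposition is invalid.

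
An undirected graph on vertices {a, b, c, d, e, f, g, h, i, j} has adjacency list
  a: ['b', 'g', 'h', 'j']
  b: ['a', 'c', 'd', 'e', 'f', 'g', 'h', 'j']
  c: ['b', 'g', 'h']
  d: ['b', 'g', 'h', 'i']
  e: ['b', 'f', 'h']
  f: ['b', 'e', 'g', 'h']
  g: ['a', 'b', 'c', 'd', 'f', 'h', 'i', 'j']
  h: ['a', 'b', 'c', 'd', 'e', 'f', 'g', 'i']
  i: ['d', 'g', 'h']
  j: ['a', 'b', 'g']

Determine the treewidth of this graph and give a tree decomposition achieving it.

Each bag holds 4 vertices, so the decomposition has width 3, which upper-bounds the treewidth. For the lower bound, the 4 vertices {a, b, g, j} are pairwise adjacent, and any tree decomposition puts a clique entirely inside one bag — forcing width ≥ 3. Therefore the treewidth is 3.

Treewidth 3.
Bags: B1 = {a, b, g, h}  B2 = {b, c, g, h}  B3 = {b, d, g, h}  B4 = {d, g, h, i}  B5 = {b, f, g, h}  B6 = {b, e, f, h}  B7 = {a, b, g, j}
Tree: B1–B2, B2–B3, B3–B4, B3–B5, B5–B6, B1–B7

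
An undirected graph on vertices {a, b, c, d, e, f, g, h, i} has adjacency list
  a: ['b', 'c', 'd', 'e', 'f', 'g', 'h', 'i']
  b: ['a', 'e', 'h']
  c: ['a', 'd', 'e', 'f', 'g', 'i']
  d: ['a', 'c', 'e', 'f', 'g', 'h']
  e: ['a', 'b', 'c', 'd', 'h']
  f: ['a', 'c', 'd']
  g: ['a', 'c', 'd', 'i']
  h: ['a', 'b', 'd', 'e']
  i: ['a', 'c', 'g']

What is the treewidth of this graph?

3

A width-3 tree decomposition is:
Bags: B1 = {a, c, d, f}  B2 = {a, c, d, e}  B3 = {a, d, e, h}  B4 = {a, c, d, g}  B5 = {a, c, g, i}  B6 = {a, b, e, h}
Tree: B1–B2, B2–B3, B1–B4, B4–B5, B3–B6
Every bag has size at most 4, so the width is 4 − 1 = 3 and tw(G) ≤ 3. On the other hand G contains the 4-clique {a, d, e, h}. A clique must lie in a single bag of any decomposition, so no decomposition can have width below 3. Combining the bounds, tw(G) = 3.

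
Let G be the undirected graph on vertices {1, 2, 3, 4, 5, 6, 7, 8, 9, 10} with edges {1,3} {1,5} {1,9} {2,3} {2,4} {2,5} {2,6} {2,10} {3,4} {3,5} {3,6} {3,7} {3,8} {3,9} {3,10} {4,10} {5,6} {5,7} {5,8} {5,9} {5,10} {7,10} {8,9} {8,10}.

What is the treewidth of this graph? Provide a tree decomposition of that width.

Every bag has size at most 4, so the width is 4 − 1 = 3 and tw(G) ≤ 3. For the lower bound, the 4 vertices {2, 3, 4, 10} are pairwise adjacent, and any tree decomposition puts a clique entirely inside one bag — forcing width ≥ 3. Therefore the treewidth is 3.

Treewidth 3.
One such decomposition:
Bags: B1 = {3, 5, 8, 9}  B2 = {3, 5, 8, 10}  B3 = {2, 3, 5, 10}  B4 = {2, 3, 4, 10}  B5 = {3, 5, 7, 10}  B6 = {1, 3, 5, 9}  B7 = {2, 3, 5, 6}
Tree: B1–B2, B2–B3, B3–B4, B3–B5, B1–B6, B3–B7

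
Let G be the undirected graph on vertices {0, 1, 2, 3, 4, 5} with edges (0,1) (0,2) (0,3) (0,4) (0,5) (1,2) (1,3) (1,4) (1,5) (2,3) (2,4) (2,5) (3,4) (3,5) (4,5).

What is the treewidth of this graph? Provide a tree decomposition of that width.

With just one bag of size 6, the width is 6 − 1 = 5, so tw(G) ≤ 5. For the lower bound, the 6 vertices {0, 1, 2, 3, 4, 5} are pairwise adjacent, and any tree decomposition puts a clique entirely inside one bag — forcing width ≥ 5. The upper and lower bounds meet at 5, so that is the treewidth.

Treewidth 5.
One optimal decomposition is:
Bags: B1 = {0, 1, 2, 3, 4, 5}
Tree: (single bag)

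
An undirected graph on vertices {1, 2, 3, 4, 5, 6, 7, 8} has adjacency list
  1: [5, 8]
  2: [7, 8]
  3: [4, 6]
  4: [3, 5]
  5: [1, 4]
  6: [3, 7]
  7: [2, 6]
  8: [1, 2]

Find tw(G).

A width-2 tree decomposition is:
Bags: B1 = {1, 2, 8}  B2 = {1, 2, 5}  B3 = {2, 4, 5}  B4 = {2, 3, 4}  B5 = {2, 3, 6}  B6 = {2, 6, 7}
Tree: B1–B2, B2–B3, B3–B4, B4–B5, B5–B6
Each bag holds 3 vertices, so the decomposition has width 2, which upper-bounds the treewidth. Since 2–8–1–5–4–3–6–7–2 is a cycle in G, G is not acyclic. Forests are exactly the graphs of treewidth ≤ 1, so tw(G) ≥ 2. Combining the bounds, tw(G) = 2.

2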